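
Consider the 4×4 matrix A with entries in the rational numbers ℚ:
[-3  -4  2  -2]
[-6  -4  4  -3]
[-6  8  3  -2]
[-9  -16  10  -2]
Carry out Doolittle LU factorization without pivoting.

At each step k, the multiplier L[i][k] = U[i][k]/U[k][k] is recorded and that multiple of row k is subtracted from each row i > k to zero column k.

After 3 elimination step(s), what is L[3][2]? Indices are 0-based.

L[3][2] = -4

k=0: U[0][0]=-3
  eliminate (1,0): mult=2, new row 1: (0, 4, 0, 1); set L[1][0]=2
  eliminate (2,0): mult=2, new row 2: (0, 16, -1, 2); set L[2][0]=2
  eliminate (3,0): mult=3, new row 3: (0, -4, 4, 4); set L[3][0]=3
k=1: U[1][1]=4
  eliminate (2,1): mult=4, new row 2: (0, 0, -1, -2); set L[2][1]=4
  eliminate (3,1): mult=-1, new row 3: (0, 0, 4, 5); set L[3][1]=-1
k=2: U[2][2]=-1
  eliminate (3,2): mult=-4, new row 3: (0, 0, 0, -3); set L[3][2]=-4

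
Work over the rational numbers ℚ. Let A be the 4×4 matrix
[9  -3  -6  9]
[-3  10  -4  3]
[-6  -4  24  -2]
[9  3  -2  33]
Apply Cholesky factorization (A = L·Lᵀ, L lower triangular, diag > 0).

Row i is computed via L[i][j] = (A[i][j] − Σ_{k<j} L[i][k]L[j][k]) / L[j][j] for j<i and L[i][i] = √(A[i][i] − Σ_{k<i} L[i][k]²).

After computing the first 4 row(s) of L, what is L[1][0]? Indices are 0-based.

L[1][0] = -1

Step 1: L[0][0] = √(9) = 3.
  L[1][0] = (-3) / L[0][0] = -1.
Step 2: L[1][1] = √(9) = 3.
  L[2][0] = (-6) / L[0][0] = -2.
  L[2][1] = (-6) / L[1][1] = -2.
Step 3: L[2][2] = √(16) = 4.
  L[3][0] = (9) / L[0][0] = 3.
  L[3][1] = (6) / L[1][1] = 2.
  L[3][2] = (8) / L[2][2] = 2.
Step 4: L[3][3] = √(16) = 4.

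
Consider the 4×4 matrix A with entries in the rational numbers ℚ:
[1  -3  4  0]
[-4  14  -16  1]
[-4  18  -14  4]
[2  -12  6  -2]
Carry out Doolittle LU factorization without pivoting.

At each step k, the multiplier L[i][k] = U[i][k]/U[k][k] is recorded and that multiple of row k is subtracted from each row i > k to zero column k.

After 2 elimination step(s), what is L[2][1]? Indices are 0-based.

k=0: U[0][0]=1
  eliminate (1,0): mult=-4, new row 1: (0, 2, 0, 1); set L[1][0]=-4
  eliminate (2,0): mult=-4, new row 2: (0, 6, 2, 4); set L[2][0]=-4
  eliminate (3,0): mult=2, new row 3: (0, -6, -2, -2); set L[3][0]=2
k=1: U[1][1]=2
  eliminate (2,1): mult=3, new row 2: (0, 0, 2, 1); set L[2][1]=3
  eliminate (3,1): mult=-3, new row 3: (0, 0, -2, 1); set L[3][1]=-3

L[2][1] = 3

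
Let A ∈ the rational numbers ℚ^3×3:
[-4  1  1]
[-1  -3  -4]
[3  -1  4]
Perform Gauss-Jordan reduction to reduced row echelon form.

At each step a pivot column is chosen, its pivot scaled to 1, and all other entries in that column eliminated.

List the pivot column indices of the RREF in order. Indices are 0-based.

pivot columns: 0, 1, 2

pivot(0,0)=-4: scale R0 → (1, -1/4, -1/4)
  clear (1,0): R1 −= (-1)R0 → (0, -13/4, -17/4)
  clear (2,0): R2 −= (3)R0 → (0, -1/4, 19/4)
pivot(1,1)=-13/4: scale R1 → (0, 1, 17/13)
  clear (0,1): R0 −= (-1/4)R1 → (1, 0, 1/13)
  clear (2,1): R2 −= (-1/4)R1 → (0, 0, 66/13)
pivot(2,2)=66/13: scale R2 → (0, 0, 1)
  clear (0,2): R0 −= (1/13)R2 → (1, 0, 0)
  clear (1,2): R1 −= (17/13)R2 → (0, 1, 0)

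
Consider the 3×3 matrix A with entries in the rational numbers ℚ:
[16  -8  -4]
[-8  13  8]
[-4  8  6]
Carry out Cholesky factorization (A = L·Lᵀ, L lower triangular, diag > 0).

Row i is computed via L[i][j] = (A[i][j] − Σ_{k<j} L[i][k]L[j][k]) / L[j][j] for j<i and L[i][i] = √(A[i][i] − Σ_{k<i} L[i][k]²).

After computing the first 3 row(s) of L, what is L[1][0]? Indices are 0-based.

Step 1: L[0][0] = √(16) = 4.
  L[1][0] = (-8) / L[0][0] = -2.
Step 2: L[1][1] = √(9) = 3.
  L[2][0] = (-4) / L[0][0] = -1.
  L[2][1] = (6) / L[1][1] = 2.
Step 3: L[2][2] = √(1) = 1.

L[1][0] = -2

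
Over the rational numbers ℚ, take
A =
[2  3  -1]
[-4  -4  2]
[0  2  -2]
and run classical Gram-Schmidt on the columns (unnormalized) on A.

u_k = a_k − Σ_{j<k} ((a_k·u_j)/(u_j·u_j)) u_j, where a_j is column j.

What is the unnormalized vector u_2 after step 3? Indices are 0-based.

Step 1: u_0 = a_0 = (2, -4, 0).
Step 2: u_1 = a_1 − (11/10)·u_0 = (4/5, 2/5, 2).
Step 3: u_2 = a_2 − (-1/2)·u_0 − (-5/6)·u_1 = (2/3, 1/3, -1/3).

u_2 = (2/3, 1/3, -1/3)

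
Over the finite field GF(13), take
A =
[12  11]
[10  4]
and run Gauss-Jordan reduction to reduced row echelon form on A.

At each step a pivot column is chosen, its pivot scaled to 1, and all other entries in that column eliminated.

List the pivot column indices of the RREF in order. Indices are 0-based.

pivot columns: 0, 1

step 1: normalize row 0 (÷12) = (1, 2)
  row 1: subtract 10×row0 = (0, 10)
step 2: normalize row 1 (÷10) = (0, 1)
  row 0: subtract 2×row1 = (1, 0)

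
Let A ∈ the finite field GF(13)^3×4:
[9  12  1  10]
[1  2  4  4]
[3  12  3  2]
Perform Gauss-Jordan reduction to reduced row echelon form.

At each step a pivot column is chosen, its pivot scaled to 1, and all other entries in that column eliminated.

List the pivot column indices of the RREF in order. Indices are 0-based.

[1] R0 /= 9  ⇒  (1, 10, 3, 4)
     R1 -= 1·R0  ⇒  (0, 5, 1, 0)
     R2 -= 3·R0  ⇒  (0, 8, 7, 3)
[2] R1 /= 5  ⇒  (0, 1, 8, 0)
     R0 -= 10·R1  ⇒  (1, 0, 1, 4)
     R2 -= 8·R1  ⇒  (0, 0, 8, 3)
[3] R2 /= 8  ⇒  (0, 0, 1, 2)
     R0 -= 1·R2  ⇒  (1, 0, 0, 2)
     R1 -= 8·R2  ⇒  (0, 1, 0, 10)

pivot columns: 0, 1, 2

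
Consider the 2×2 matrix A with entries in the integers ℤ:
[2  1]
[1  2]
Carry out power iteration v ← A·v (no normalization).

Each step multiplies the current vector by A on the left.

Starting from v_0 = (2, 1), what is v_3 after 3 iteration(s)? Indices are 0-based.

v_0 = (2, 1).
v_1 = A·v_0 = (5, 4).
v_2 = A·v_1 = (14, 13).
v_3 = A·v_2 = (41, 40).

v_3 = (41, 40)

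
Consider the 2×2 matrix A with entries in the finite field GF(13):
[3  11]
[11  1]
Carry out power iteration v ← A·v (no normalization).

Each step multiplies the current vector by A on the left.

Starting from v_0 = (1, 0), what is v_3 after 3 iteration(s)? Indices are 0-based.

v_0 = (1, 0).
v_1 = A·v_0 = (3, 11).
v_2 = A·v_1 = (0, 5).
v_3 = A·v_2 = (3, 5).

v_3 = (3, 5)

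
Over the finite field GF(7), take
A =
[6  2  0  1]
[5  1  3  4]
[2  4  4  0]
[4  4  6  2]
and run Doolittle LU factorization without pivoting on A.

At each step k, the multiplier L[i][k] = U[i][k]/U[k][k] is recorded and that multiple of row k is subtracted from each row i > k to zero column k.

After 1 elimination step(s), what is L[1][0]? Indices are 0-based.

L[1][0] = 2

k=0: U[0][0]=6
  eliminate (1,0): mult=2, new row 1: (0, 4, 3, 2); set L[1][0]=2
  eliminate (2,0): mult=5, new row 2: (0, 1, 4, 2); set L[2][0]=5
  eliminate (3,0): mult=3, new row 3: (0, 5, 6, 6); set L[3][0]=3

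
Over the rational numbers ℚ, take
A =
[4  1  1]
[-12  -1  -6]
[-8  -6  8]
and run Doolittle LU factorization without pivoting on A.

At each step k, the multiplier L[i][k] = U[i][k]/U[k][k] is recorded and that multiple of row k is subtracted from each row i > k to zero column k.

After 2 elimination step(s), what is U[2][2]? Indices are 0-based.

U[2][2] = 4

Step 1: pivot at (0,0) is 4.
  row1 ← row1 − (-3)·row0  ⇒  L[1][0]=-3, U row1=(0, 2, -3)
  row2 ← row2 − (-2)·row0  ⇒  L[2][0]=-2, U row2=(0, -4, 10)
Step 2: pivot at (1,1) is 2.
  row2 ← row2 − (-2)·row1  ⇒  L[2][1]=-2, U row2=(0, 0, 4)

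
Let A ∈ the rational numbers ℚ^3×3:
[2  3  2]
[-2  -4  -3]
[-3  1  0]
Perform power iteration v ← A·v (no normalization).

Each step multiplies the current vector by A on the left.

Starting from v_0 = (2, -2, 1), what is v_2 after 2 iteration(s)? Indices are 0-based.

v_0 = (2, -2, 1).
v_1 = A·v_0 = (0, 1, -8).
v_2 = A·v_1 = (-13, 20, 1).

v_2 = (-13, 20, 1)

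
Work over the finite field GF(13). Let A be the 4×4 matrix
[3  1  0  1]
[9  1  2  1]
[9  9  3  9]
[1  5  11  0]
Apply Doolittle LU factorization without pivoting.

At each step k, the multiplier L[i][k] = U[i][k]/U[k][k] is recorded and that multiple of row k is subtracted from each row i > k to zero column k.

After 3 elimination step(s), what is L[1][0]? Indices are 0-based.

L[1][0] = 3

k=0: U[0][0]=3
  eliminate (1,0): mult=3, new row 1: (0, 11, 2, 11); set L[1][0]=3
  eliminate (2,0): mult=3, new row 2: (0, 6, 3, 6); set L[2][0]=3
  eliminate (3,0): mult=9, new row 3: (0, 9, 11, 4); set L[3][0]=9
k=1: U[1][1]=11
  eliminate (2,1): mult=10, new row 2: (0, 0, 9, 0); set L[2][1]=10
  eliminate (3,1): mult=2, new row 3: (0, 0, 7, 8); set L[3][1]=2
k=2: U[2][2]=9
  eliminate (3,2): mult=8, new row 3: (0, 0, 0, 8); set L[3][2]=8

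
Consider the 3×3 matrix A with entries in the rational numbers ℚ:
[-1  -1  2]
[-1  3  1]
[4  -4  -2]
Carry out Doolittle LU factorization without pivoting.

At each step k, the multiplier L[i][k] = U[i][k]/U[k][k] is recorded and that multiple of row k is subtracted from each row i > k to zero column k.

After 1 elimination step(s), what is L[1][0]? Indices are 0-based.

[col 0] pivot -1
  R1 -= 1*R0 → (0, 4, -1)  (L[1][0] := 1)
  R2 -= -4*R0 → (0, -8, 6)  (L[2][0] := -4)

L[1][0] = 1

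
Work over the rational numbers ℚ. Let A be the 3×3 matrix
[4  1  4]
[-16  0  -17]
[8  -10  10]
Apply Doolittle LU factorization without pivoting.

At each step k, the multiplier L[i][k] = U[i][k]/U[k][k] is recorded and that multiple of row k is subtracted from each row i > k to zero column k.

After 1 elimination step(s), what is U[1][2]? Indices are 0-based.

k=0: U[0][0]=4
  eliminate (1,0): mult=-4, new row 1: (0, 4, -1); set L[1][0]=-4
  eliminate (2,0): mult=2, new row 2: (0, -12, 2); set L[2][0]=2

U[1][2] = -1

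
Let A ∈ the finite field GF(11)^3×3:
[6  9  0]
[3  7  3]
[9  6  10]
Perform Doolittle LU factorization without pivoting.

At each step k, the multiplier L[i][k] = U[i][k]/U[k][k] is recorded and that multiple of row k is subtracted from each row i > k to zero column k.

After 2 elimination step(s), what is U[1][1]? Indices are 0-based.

Step 1: pivot at (0,0) is 6.
  row1 ← row1 − (6)·row0  ⇒  L[1][0]=6, U row1=(0, 8, 3)
  row2 ← row2 − (7)·row0  ⇒  L[2][0]=7, U row2=(0, 9, 10)
Step 2: pivot at (1,1) is 8.
  row2 ← row2 − (8)·row1  ⇒  L[2][1]=8, U row2=(0, 0, 8)

U[1][1] = 8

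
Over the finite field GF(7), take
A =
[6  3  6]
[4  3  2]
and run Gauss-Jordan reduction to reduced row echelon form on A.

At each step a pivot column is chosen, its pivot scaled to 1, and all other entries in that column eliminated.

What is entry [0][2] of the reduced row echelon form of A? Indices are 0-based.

[1] R0 /= 6  ⇒  (1, 4, 1)
     R1 -= 4·R0  ⇒  (0, 1, 5)
[2] R1 /= 1  ⇒  (0, 1, 5)
     R0 -= 4·R1  ⇒  (1, 0, 2)

M[0][2] = 2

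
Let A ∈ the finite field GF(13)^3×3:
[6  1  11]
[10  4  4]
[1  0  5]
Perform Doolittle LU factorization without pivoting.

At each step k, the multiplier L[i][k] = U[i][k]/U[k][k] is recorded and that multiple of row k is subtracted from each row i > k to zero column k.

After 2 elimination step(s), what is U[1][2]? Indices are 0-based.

U[1][2] = 3

Step 1: pivot at (0,0) is 6.
  row1 ← row1 − (6)·row0  ⇒  L[1][0]=6, U row1=(0, 11, 3)
  row2 ← row2 − (11)·row0  ⇒  L[2][0]=11, U row2=(0, 2, 1)
Step 2: pivot at (1,1) is 11.
  row2 ← row2 − (12)·row1  ⇒  L[2][1]=12, U row2=(0, 0, 4)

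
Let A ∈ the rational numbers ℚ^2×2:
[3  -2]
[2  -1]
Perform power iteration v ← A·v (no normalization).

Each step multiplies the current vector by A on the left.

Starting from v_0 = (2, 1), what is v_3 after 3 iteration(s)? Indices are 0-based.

v_3 = (8, 7)

v_0 = (2, 1).
v_1 = A·v_0 = (4, 3).
v_2 = A·v_1 = (6, 5).
v_3 = A·v_2 = (8, 7).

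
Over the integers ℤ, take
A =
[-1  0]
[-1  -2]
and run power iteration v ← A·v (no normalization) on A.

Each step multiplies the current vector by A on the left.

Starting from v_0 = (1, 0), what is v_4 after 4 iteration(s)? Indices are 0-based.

v_0 = (1, 0).
v_1 = A·v_0 = (-1, -1).
v_2 = A·v_1 = (1, 3).
v_3 = A·v_2 = (-1, -7).
v_4 = A·v_3 = (1, 15).

v_4 = (1, 15)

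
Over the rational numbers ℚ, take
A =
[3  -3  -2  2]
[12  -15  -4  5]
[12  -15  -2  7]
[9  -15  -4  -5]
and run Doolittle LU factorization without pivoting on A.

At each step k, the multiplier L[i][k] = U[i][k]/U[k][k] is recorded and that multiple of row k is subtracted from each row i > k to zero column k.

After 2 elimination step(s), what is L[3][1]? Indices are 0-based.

L[3][1] = 2

k=0: U[0][0]=3
  eliminate (1,0): mult=4, new row 1: (0, -3, 4, -3); set L[1][0]=4
  eliminate (2,0): mult=4, new row 2: (0, -3, 6, -1); set L[2][0]=4
  eliminate (3,0): mult=3, new row 3: (0, -6, 2, -11); set L[3][0]=3
k=1: U[1][1]=-3
  eliminate (2,1): mult=1, new row 2: (0, 0, 2, 2); set L[2][1]=1
  eliminate (3,1): mult=2, new row 3: (0, 0, -6, -5); set L[3][1]=2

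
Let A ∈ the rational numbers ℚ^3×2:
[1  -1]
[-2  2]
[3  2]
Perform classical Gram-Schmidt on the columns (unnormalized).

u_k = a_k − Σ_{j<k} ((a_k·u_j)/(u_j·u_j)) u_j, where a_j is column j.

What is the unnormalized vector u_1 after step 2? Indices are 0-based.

Step 1: u_0 = a_0 = (1, -2, 3).
Step 2: u_1 = a_1 − (1/14)·u_0 = (-15/14, 15/7, 25/14).

u_1 = (-15/14, 15/7, 25/14)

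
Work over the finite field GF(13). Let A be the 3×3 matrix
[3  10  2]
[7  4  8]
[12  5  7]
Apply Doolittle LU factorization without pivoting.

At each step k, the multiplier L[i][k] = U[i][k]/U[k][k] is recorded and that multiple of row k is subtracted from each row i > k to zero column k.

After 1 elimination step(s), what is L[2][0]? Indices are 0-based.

L[2][0] = 4

k=0: U[0][0]=3
  eliminate (1,0): mult=11, new row 1: (0, 11, 12); set L[1][0]=11
  eliminate (2,0): mult=4, new row 2: (0, 4, 12); set L[2][0]=4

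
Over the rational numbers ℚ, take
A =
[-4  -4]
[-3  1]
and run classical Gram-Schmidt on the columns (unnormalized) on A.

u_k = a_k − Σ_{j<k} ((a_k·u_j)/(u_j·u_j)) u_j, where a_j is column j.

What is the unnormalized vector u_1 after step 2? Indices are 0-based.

Step 1: u_0 = a_0 = (-4, -3).
Step 2: u_1 = a_1 − (13/25)·u_0 = (-48/25, 64/25).

u_1 = (-48/25, 64/25)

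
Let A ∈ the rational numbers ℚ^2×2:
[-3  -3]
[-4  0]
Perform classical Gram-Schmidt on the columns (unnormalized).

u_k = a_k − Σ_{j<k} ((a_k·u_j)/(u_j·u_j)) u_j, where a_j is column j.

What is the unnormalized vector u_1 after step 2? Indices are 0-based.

Step 1: u_0 = a_0 = (-3, -4).
Step 2: u_1 = a_1 − (9/25)·u_0 = (-48/25, 36/25).

u_1 = (-48/25, 36/25)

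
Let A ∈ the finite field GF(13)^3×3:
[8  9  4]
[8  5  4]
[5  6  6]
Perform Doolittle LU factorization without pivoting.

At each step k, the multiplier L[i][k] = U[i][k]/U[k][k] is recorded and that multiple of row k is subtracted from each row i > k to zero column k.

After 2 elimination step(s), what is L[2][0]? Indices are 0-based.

L[2][0] = 12

k=0: U[0][0]=8
  eliminate (1,0): mult=1, new row 1: (0, 9, 0); set L[1][0]=1
  eliminate (2,0): mult=12, new row 2: (0, 2, 10); set L[2][0]=12
k=1: U[1][1]=9
  eliminate (2,1): mult=6, new row 2: (0, 0, 10); set L[2][1]=6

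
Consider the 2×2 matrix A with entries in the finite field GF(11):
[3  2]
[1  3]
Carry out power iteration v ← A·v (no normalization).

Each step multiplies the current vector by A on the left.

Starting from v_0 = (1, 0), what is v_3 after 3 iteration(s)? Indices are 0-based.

v_0 = (1, 0).
v_1 = A·v_0 = (3, 1).
v_2 = A·v_1 = (0, 6).
v_3 = A·v_2 = (1, 7).

v_3 = (1, 7)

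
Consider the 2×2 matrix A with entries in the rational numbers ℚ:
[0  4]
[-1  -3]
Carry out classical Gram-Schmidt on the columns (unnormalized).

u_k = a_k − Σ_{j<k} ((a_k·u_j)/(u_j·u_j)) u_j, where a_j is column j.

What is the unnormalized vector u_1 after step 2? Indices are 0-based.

Step 1: u_0 = a_0 = (0, -1).
Step 2: u_1 = a_1 − (3)·u_0 = (4, 0).

u_1 = (4, 0)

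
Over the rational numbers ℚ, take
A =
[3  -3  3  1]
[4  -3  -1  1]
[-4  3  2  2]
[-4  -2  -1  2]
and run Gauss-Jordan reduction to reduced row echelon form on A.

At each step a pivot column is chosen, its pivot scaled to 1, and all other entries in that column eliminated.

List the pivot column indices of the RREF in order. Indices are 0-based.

step 1: normalize row 0 (÷3) = (1, -1, 1, 1/3)
  row 1: subtract 4×row0 = (0, 1, -5, -1/3)
  row 2: subtract -4×row0 = (0, -1, 6, 10/3)
  row 3: subtract -4×row0 = (0, -6, 3, 10/3)
step 2: normalize row 1 (÷1) = (0, 1, -5, -1/3)
  row 0: subtract -1×row1 = (1, 0, -4, 0)
  row 2: subtract -1×row1 = (0, 0, 1, 3)
  row 3: subtract -6×row1 = (0, 0, -27, 4/3)
step 3: normalize row 2 (÷1) = (0, 0, 1, 3)
  row 0: subtract -4×row2 = (1, 0, 0, 12)
  row 1: subtract -5×row2 = (0, 1, 0, 44/3)
  row 3: subtract -27×row2 = (0, 0, 0, 247/3)
step 4: normalize row 3 (÷247/3) = (0, 0, 0, 1)
  row 0: subtract 12×row3 = (1, 0, 0, 0)
  row 1: subtract 44/3×row3 = (0, 1, 0, 0)
  row 2: subtract 3×row3 = (0, 0, 1, 0)

pivot columns: 0, 1, 2, 3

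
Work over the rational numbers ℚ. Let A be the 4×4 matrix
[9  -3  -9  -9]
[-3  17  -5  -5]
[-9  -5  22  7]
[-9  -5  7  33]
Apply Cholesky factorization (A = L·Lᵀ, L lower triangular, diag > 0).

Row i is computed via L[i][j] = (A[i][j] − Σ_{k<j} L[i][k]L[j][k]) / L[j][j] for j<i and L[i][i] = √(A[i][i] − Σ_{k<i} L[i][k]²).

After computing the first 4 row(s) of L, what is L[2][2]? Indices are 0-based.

Step 1: L[0][0] = √(9) = 3.
  L[1][0] = (-3) / L[0][0] = -1.
Step 2: L[1][1] = √(16) = 4.
  L[2][0] = (-9) / L[0][0] = -3.
  L[2][1] = (-8) / L[1][1] = -2.
Step 3: L[2][2] = √(9) = 3.
  L[3][0] = (-9) / L[0][0] = -3.
  L[3][1] = (-8) / L[1][1] = -2.
  L[3][2] = (-6) / L[2][2] = -2.
Step 4: L[3][3] = √(16) = 4.

L[2][2] = 3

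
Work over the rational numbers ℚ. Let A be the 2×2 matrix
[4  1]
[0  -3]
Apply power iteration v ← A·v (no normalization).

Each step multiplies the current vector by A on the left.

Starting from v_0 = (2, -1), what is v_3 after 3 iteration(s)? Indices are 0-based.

v_3 = (115, 27)

v_0 = (2, -1).
v_1 = A·v_0 = (7, 3).
v_2 = A·v_1 = (31, -9).
v_3 = A·v_2 = (115, 27).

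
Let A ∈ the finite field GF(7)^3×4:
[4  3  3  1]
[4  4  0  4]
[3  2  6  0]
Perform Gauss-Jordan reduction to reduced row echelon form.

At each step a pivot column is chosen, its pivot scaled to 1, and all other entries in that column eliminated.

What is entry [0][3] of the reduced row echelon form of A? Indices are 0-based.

M[0][3] = 5

pivot(0,0)=4: scale R0 → (1, 6, 6, 2)
  clear (1,0): R1 −= (4)R0 → (0, 1, 4, 3)
  clear (2,0): R2 −= (3)R0 → (0, 5, 2, 1)
pivot(1,1)=1: scale R1 → (0, 1, 4, 3)
  clear (0,1): R0 −= (6)R1 → (1, 0, 3, 5)
  clear (2,1): R2 −= (5)R1 → (0, 0, 3, 0)
pivot(2,2)=3: scale R2 → (0, 0, 1, 0)
  clear (0,2): R0 −= (3)R2 → (1, 0, 0, 5)
  clear (1,2): R1 −= (4)R2 → (0, 1, 0, 3)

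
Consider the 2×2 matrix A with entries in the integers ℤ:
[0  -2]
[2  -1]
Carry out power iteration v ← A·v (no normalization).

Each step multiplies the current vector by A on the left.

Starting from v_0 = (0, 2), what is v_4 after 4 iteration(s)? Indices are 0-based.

v_4 = (-28, 10)

v_0 = (0, 2).
v_1 = A·v_0 = (-4, -2).
v_2 = A·v_1 = (4, -6).
v_3 = A·v_2 = (12, 14).
v_4 = A·v_3 = (-28, 10).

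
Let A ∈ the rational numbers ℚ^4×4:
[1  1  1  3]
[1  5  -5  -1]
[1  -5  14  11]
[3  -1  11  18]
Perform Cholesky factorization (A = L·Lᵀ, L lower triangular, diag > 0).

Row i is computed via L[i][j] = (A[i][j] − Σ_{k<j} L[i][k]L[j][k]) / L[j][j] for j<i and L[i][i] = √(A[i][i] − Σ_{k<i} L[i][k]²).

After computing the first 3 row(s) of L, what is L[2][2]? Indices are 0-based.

L[2][2] = 2

Step 1: L[0][0] = √(1) = 1.
  L[1][0] = (1) / L[0][0] = 1.
Step 2: L[1][1] = √(4) = 2.
  L[2][0] = (1) / L[0][0] = 1.
  L[2][1] = (-6) / L[1][1] = -3.
Step 3: L[2][2] = √(4) = 2.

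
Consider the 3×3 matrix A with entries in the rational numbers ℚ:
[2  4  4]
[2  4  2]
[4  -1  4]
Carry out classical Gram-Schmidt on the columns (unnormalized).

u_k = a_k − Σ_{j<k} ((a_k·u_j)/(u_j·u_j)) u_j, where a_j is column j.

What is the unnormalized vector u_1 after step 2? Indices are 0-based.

u_1 = (3, 3, -3)

Step 1: u_0 = a_0 = (2, 2, 4).
Step 2: u_1 = a_1 − (1/2)·u_0 = (3, 3, -3).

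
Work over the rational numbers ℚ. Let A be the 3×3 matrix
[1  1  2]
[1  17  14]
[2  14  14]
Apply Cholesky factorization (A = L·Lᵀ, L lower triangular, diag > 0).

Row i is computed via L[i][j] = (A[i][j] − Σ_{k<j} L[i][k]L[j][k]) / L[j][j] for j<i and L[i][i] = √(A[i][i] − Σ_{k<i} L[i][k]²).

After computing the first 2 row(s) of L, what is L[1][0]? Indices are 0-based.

L[1][0] = 1

Step 1: L[0][0] = √(1) = 1.
  L[1][0] = (1) / L[0][0] = 1.
Step 2: L[1][1] = √(16) = 4.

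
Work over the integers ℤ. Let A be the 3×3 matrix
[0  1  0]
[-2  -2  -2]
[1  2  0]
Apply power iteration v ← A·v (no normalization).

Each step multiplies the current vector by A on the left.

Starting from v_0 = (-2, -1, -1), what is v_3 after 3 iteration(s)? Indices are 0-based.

v_3 = (-6, -34, -4)

v_0 = (-2, -1, -1).
v_1 = A·v_0 = (-1, 8, -4).
v_2 = A·v_1 = (8, -6, 15).
v_3 = A·v_2 = (-6, -34, -4).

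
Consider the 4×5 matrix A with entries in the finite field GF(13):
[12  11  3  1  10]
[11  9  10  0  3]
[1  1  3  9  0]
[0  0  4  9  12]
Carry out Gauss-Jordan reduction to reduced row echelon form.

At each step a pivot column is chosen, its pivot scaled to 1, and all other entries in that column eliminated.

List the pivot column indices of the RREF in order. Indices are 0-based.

pivot(0,0)=12: scale R0 → (1, 2, 10, 12, 3)
  clear (1,0): R1 −= (11)R0 → (0, 0, 4, 11, 9)
  clear (2,0): R2 −= (1)R0 → (0, 12, 6, 10, 10)
pivot(1,1): swap R1↔R2
pivot(1,1)=12: scale R1 → (0, 1, 7, 3, 3)
  clear (0,1): R0 −= (2)R1 → (1, 0, 9, 6, 10)
pivot(2,2)=4: scale R2 → (0, 0, 1, 6, 12)
  clear (0,2): R0 −= (9)R2 → (1, 0, 0, 4, 6)
  clear (1,2): R1 −= (7)R2 → (0, 1, 0, 0, 10)
  clear (3,2): R3 −= (4)R2 → (0, 0, 0, 11, 3)
pivot(3,3)=11: scale R3 → (0, 0, 0, 1, 5)
  clear (0,3): R0 −= (4)R3 → (1, 0, 0, 0, 12)
  clear (2,3): R2 −= (6)R3 → (0, 0, 1, 0, 8)

pivot columns: 0, 1, 2, 3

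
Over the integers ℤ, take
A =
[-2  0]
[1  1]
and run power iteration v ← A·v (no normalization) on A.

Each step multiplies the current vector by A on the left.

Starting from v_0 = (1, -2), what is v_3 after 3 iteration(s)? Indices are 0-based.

v_3 = (-8, 1)

v_0 = (1, -2).
v_1 = A·v_0 = (-2, -1).
v_2 = A·v_1 = (4, -3).
v_3 = A·v_2 = (-8, 1).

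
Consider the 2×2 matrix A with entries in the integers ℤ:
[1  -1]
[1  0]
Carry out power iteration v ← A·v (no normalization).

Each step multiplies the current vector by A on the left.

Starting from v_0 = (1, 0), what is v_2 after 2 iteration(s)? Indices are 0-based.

v_2 = (0, 1)

v_0 = (1, 0).
v_1 = A·v_0 = (1, 1).
v_2 = A·v_1 = (0, 1).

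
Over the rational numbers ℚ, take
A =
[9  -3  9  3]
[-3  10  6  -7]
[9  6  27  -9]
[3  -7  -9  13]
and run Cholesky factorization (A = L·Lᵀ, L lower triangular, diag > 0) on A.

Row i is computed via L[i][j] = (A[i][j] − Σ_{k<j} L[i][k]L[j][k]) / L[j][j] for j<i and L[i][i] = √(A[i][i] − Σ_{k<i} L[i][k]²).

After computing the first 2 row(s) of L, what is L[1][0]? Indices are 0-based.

Step 1: L[0][0] = √(9) = 3.
  L[1][0] = (-3) / L[0][0] = -1.
Step 2: L[1][1] = √(9) = 3.

L[1][0] = -1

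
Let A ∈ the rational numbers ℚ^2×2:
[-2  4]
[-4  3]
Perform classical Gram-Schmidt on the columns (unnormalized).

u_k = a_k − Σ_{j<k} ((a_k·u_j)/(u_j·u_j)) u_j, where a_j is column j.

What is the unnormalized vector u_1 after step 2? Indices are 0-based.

u_1 = (2, -1)

Step 1: u_0 = a_0 = (-2, -4).
Step 2: u_1 = a_1 − (-1)·u_0 = (2, -1).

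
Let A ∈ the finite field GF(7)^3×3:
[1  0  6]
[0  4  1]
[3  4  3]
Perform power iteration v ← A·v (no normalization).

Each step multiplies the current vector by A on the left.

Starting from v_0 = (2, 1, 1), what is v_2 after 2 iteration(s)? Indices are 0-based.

v_0 = (2, 1, 1).
v_1 = A·v_0 = (1, 5, 6).
v_2 = A·v_1 = (2, 5, 6).

v_2 = (2, 5, 6)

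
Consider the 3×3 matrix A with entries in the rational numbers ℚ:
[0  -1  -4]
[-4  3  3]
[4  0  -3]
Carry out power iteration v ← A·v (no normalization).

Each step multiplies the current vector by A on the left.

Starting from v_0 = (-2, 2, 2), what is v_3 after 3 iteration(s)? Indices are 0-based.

v_3 = (-66, 36, 138)

v_0 = (-2, 2, 2).
v_1 = A·v_0 = (-10, 20, -14).
v_2 = A·v_1 = (36, 58, 2).
v_3 = A·v_2 = (-66, 36, 138).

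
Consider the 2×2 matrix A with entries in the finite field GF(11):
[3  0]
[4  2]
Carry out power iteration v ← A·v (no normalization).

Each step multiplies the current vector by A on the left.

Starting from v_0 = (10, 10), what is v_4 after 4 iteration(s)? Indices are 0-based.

v_0 = (10, 10).
v_1 = A·v_0 = (8, 5).
v_2 = A·v_1 = (2, 9).
v_3 = A·v_2 = (6, 4).
v_4 = A·v_3 = (7, 10).

v_4 = (7, 10)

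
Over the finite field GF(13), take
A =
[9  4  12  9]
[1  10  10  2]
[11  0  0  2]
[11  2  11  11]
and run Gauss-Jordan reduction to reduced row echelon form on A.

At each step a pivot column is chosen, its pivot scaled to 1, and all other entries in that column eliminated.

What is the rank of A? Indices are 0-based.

rank = 4

[1] R0 /= 9  ⇒  (1, 12, 10, 1)
     R1 -= 1·R0  ⇒  (0, 11, 0, 1)
     R2 -= 11·R0  ⇒  (0, 11, 7, 4)
     R3 -= 11·R0  ⇒  (0, 0, 5, 0)
[2] R1 /= 11  ⇒  (0, 1, 0, 6)
     R0 -= 12·R1  ⇒  (1, 0, 10, 7)
     R2 -= 11·R1  ⇒  (0, 0, 7, 3)
[3] R2 /= 7  ⇒  (0, 0, 1, 6)
     R0 -= 10·R2  ⇒  (1, 0, 0, 12)
     R3 -= 5·R2  ⇒  (0, 0, 0, 9)
[4] R3 /= 9  ⇒  (0, 0, 0, 1)
     R0 -= 12·R3  ⇒  (1, 0, 0, 0)
     R1 -= 6·R3  ⇒  (0, 1, 0, 0)
     R2 -= 6·R3  ⇒  (0, 0, 1, 0)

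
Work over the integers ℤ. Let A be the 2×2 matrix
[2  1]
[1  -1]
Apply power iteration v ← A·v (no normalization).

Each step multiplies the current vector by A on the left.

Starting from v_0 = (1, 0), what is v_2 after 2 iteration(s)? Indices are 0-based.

v_2 = (5, 1)

v_0 = (1, 0).
v_1 = A·v_0 = (2, 1).
v_2 = A·v_1 = (5, 1).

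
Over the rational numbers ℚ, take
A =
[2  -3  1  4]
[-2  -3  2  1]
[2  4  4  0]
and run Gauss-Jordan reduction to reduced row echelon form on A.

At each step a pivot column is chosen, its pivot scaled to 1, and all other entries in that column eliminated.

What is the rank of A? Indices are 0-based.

[1] R0 /= 2  ⇒  (1, -3/2, 1/2, 2)
     R1 -= -2·R0  ⇒  (0, -6, 3, 5)
     R2 -= 2·R0  ⇒  (0, 7, 3, -4)
[2] R1 /= -6  ⇒  (0, 1, -1/2, -5/6)
     R0 -= -3/2·R1  ⇒  (1, 0, -1/4, 3/4)
     R2 -= 7·R1  ⇒  (0, 0, 13/2, 11/6)
[3] R2 /= 13/2  ⇒  (0, 0, 1, 11/39)
     R0 -= -1/4·R2  ⇒  (1, 0, 0, 32/39)
     R1 -= -1/2·R2  ⇒  (0, 1, 0, -9/13)

rank = 3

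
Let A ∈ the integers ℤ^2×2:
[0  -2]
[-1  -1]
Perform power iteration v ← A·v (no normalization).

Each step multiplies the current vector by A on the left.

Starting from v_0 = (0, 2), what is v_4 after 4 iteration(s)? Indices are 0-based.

v_0 = (0, 2).
v_1 = A·v_0 = (-4, -2).
v_2 = A·v_1 = (4, 6).
v_3 = A·v_2 = (-12, -10).
v_4 = A·v_3 = (20, 22).

v_4 = (20, 22)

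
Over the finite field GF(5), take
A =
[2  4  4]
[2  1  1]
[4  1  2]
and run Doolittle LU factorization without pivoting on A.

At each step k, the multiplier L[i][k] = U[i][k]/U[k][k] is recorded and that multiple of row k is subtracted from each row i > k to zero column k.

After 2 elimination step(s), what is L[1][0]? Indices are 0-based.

L[1][0] = 1

Step 1: pivot at (0,0) is 2.
  row1 ← row1 − (1)·row0  ⇒  L[1][0]=1, U row1=(0, 2, 2)
  row2 ← row2 − (2)·row0  ⇒  L[2][0]=2, U row2=(0, 3, 4)
Step 2: pivot at (1,1) is 2.
  row2 ← row2 − (4)·row1  ⇒  L[2][1]=4, U row2=(0, 0, 1)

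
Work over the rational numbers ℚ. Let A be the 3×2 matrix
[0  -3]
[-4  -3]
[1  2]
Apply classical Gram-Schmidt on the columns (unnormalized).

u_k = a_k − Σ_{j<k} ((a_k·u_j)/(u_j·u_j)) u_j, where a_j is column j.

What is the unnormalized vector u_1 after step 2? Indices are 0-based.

u_1 = (-3, 5/17, 20/17)

Step 1: u_0 = a_0 = (0, -4, 1).
Step 2: u_1 = a_1 − (14/17)·u_0 = (-3, 5/17, 20/17).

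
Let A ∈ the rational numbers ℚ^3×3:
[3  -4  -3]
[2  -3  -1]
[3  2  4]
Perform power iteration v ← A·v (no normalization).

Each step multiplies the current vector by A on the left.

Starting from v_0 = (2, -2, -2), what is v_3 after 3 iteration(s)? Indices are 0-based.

v_0 = (2, -2, -2).
v_1 = A·v_0 = (20, 12, -6).
v_2 = A·v_1 = (30, 10, 60).
v_3 = A·v_2 = (-130, -30, 350).

v_3 = (-130, -30, 350)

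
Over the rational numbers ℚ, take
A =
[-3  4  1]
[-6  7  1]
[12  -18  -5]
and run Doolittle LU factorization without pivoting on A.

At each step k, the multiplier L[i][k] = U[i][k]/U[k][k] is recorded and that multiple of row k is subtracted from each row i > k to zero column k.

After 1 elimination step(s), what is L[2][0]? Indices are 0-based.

k=0: U[0][0]=-3
  eliminate (1,0): mult=2, new row 1: (0, -1, -1); set L[1][0]=2
  eliminate (2,0): mult=-4, new row 2: (0, -2, -1); set L[2][0]=-4

L[2][0] = -4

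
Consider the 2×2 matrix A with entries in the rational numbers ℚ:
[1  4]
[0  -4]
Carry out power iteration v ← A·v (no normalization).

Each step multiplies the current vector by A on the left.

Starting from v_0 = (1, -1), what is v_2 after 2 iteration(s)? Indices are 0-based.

v_2 = (13, -16)

v_0 = (1, -1).
v_1 = A·v_0 = (-3, 4).
v_2 = A·v_1 = (13, -16).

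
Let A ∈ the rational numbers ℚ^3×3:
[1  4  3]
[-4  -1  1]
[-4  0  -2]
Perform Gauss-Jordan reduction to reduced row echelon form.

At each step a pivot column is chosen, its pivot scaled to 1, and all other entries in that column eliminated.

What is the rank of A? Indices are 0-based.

step 1: normalize row 0 (÷1) = (1, 4, 3)
  row 1: subtract -4×row0 = (0, 15, 13)
  row 2: subtract -4×row0 = (0, 16, 10)
step 2: normalize row 1 (÷15) = (0, 1, 13/15)
  row 0: subtract 4×row1 = (1, 0, -7/15)
  row 2: subtract 16×row1 = (0, 0, -58/15)
step 3: normalize row 2 (÷-58/15) = (0, 0, 1)
  row 0: subtract -7/15×row2 = (1, 0, 0)
  row 1: subtract 13/15×row2 = (0, 1, 0)

rank = 3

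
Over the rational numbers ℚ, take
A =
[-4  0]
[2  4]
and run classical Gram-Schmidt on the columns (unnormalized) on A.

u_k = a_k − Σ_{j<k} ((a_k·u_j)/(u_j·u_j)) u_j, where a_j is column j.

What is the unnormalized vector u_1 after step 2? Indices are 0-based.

Step 1: u_0 = a_0 = (-4, 2).
Step 2: u_1 = a_1 − (2/5)·u_0 = (8/5, 16/5).

u_1 = (8/5, 16/5)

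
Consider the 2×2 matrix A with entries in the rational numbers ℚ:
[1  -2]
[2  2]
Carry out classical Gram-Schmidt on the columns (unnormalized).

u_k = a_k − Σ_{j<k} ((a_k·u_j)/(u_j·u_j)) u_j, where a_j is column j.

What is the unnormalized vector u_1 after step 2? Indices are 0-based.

u_1 = (-12/5, 6/5)

Step 1: u_0 = a_0 = (1, 2).
Step 2: u_1 = a_1 − (2/5)·u_0 = (-12/5, 6/5).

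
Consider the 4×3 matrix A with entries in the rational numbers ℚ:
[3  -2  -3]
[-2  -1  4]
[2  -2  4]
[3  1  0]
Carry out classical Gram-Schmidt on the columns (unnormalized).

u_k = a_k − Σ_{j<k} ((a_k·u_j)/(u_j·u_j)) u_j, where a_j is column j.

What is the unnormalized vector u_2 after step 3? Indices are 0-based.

Step 1: u_0 = a_0 = (3, -2, 2, 3).
Step 2: u_1 = a_1 − (-5/26)·u_0 = (-37/26, -18/13, -21/13, 41/26).
Step 3: u_2 = a_2 − (-9/26)·u_0 − (-201/235)·u_1 = (-747/235, 499/235, 778/235, 561/235).

u_2 = (-747/235, 499/235, 778/235, 561/235)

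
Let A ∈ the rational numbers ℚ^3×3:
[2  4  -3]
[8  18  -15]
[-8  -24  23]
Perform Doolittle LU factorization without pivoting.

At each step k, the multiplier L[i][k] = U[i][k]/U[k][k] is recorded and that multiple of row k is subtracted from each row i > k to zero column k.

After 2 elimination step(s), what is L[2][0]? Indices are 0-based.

[col 0] pivot 2
  R1 -= 4*R0 → (0, 2, -3)  (L[1][0] := 4)
  R2 -= -4*R0 → (0, -8, 11)  (L[2][0] := -4)
[col 1] pivot 2
  R2 -= -4*R1 → (0, 0, -1)  (L[2][1] := -4)

L[2][0] = -4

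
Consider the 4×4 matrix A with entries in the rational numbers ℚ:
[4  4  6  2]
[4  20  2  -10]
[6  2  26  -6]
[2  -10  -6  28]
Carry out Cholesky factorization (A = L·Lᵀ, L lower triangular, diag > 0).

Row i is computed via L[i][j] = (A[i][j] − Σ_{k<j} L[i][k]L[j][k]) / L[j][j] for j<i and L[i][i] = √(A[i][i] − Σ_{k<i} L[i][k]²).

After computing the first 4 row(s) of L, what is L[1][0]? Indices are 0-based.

Step 1: L[0][0] = √(4) = 2.
  L[1][0] = (4) / L[0][0] = 2.
Step 2: L[1][1] = √(16) = 4.
  L[2][0] = (6) / L[0][0] = 3.
  L[2][1] = (-4) / L[1][1] = -1.
Step 3: L[2][2] = √(16) = 4.
  L[3][0] = (2) / L[0][0] = 1.
  L[3][1] = (-12) / L[1][1] = -3.
  L[3][2] = (-12) / L[2][2] = -3.
Step 4: L[3][3] = √(9) = 3.

L[1][0] = 2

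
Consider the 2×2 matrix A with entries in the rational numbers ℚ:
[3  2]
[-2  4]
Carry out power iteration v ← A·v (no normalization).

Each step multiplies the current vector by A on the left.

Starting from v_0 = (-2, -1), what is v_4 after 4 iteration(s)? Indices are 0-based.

v_4 = (104, 528)

v_0 = (-2, -1).
v_1 = A·v_0 = (-8, 0).
v_2 = A·v_1 = (-24, 16).
v_3 = A·v_2 = (-40, 112).
v_4 = A·v_3 = (104, 528).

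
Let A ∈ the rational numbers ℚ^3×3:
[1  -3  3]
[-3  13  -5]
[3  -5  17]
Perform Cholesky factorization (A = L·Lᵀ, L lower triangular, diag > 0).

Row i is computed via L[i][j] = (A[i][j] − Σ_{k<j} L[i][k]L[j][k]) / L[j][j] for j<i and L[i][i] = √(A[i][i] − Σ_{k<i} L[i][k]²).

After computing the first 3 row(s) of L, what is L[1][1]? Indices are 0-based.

Step 1: L[0][0] = √(1) = 1.
  L[1][0] = (-3) / L[0][0] = -3.
Step 2: L[1][1] = √(4) = 2.
  L[2][0] = (3) / L[0][0] = 3.
  L[2][1] = (4) / L[1][1] = 2.
Step 3: L[2][2] = √(4) = 2.

L[1][1] = 2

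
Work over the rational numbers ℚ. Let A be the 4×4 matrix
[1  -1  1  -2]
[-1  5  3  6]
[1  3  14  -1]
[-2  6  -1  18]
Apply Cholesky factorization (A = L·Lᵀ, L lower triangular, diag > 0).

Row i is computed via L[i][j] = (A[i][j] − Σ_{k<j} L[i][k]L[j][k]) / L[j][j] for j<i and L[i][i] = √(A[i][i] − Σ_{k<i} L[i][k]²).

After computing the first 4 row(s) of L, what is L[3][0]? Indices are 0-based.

Step 1: L[0][0] = √(1) = 1.
  L[1][0] = (-1) / L[0][0] = -1.
Step 2: L[1][1] = √(4) = 2.
  L[2][0] = (1) / L[0][0] = 1.
  L[2][1] = (4) / L[1][1] = 2.
Step 3: L[2][2] = √(9) = 3.
  L[3][0] = (-2) / L[0][0] = -2.
  L[3][1] = (4) / L[1][1] = 2.
  L[3][2] = (-3) / L[2][2] = -1.
Step 4: L[3][3] = √(9) = 3.

L[3][0] = -2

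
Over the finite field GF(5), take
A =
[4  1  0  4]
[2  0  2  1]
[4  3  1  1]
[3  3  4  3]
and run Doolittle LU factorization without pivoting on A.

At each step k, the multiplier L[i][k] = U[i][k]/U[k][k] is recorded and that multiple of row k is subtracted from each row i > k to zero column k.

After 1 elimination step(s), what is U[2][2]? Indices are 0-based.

U[2][2] = 1

Step 1: pivot at (0,0) is 4.
  row1 ← row1 − (3)·row0  ⇒  L[1][0]=3, U row1=(0, 2, 2, 4)
  row2 ← row2 − (1)·row0  ⇒  L[2][0]=1, U row2=(0, 2, 1, 2)
  row3 ← row3 − (2)·row0  ⇒  L[3][0]=2, U row3=(0, 1, 4, 0)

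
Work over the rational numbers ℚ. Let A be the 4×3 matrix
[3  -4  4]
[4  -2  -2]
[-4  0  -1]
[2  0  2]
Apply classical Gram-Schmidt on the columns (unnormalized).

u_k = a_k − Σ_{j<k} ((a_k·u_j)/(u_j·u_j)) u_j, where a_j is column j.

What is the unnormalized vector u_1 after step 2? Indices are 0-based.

u_1 = (-8/3, -2/9, -16/9, 8/9)

Step 1: u_0 = a_0 = (3, 4, -4, 2).
Step 2: u_1 = a_1 − (-4/9)·u_0 = (-8/3, -2/9, -16/9, 8/9).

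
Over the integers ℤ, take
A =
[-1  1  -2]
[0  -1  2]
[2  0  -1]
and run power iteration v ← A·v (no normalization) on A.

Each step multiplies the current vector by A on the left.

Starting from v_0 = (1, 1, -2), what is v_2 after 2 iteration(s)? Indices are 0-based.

v_2 = (-17, 13, 4)

v_0 = (1, 1, -2).
v_1 = A·v_0 = (4, -5, 4).
v_2 = A·v_1 = (-17, 13, 4).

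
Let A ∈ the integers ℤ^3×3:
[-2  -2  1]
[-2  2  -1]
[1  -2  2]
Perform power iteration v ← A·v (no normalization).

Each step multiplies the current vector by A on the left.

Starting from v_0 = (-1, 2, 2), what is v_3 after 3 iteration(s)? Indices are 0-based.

v_3 = (-10, 46, -47)

v_0 = (-1, 2, 2).
v_1 = A·v_0 = (0, 4, -1).
v_2 = A·v_1 = (-9, 9, -10).
v_3 = A·v_2 = (-10, 46, -47).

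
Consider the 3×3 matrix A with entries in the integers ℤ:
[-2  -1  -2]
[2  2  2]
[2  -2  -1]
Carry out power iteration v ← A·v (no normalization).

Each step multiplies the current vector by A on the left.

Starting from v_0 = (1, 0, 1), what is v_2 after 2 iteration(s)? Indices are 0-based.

v_0 = (1, 0, 1).
v_1 = A·v_0 = (-4, 4, 1).
v_2 = A·v_1 = (2, 2, -17).

v_2 = (2, 2, -17)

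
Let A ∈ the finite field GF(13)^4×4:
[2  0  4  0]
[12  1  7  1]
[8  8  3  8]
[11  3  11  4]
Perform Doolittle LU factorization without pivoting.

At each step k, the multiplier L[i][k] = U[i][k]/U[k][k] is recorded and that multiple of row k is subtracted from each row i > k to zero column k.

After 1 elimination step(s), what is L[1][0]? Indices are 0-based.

[col 0] pivot 2
  R1 -= 6*R0 → (0, 1, 9, 1)  (L[1][0] := 6)
  R2 -= 4*R0 → (0, 8, 0, 8)  (L[2][0] := 4)
  R3 -= 12*R0 → (0, 3, 2, 4)  (L[3][0] := 12)

L[1][0] = 6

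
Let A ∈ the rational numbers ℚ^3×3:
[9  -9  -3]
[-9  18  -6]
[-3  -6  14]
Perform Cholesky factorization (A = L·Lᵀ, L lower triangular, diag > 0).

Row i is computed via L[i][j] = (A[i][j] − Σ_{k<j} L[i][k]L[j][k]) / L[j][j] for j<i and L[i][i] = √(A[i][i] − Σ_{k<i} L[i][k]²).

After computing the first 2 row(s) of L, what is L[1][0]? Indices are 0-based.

L[1][0] = -3

Step 1: L[0][0] = √(9) = 3.
  L[1][0] = (-9) / L[0][0] = -3.
Step 2: L[1][1] = √(9) = 3.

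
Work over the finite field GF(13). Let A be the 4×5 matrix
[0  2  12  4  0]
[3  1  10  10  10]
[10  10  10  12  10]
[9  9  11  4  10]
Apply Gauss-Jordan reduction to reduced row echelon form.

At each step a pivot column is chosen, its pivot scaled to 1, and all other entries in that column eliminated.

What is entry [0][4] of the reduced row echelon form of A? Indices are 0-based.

[1] R0 <-> R1
[1] R0 /= 3  ⇒  (1, 9, 12, 12, 12)
     R2 -= 10·R0  ⇒  (0, 11, 7, 9, 7)
     R3 -= 9·R0  ⇒  (0, 6, 7, 0, 6)
[2] R1 /= 2  ⇒  (0, 1, 6, 2, 0)
     R0 -= 9·R1  ⇒  (1, 0, 10, 7, 12)
     R2 -= 11·R1  ⇒  (0, 0, 6, 0, 7)
     R3 -= 6·R1  ⇒  (0, 0, 10, 1, 6)
[3] R2 /= 6  ⇒  (0, 0, 1, 0, 12)
     R0 -= 10·R2  ⇒  (1, 0, 0, 7, 9)
     R1 -= 6·R2  ⇒  (0, 1, 0, 2, 6)
     R3 -= 10·R2  ⇒  (0, 0, 0, 1, 3)
[4] R3 /= 1  ⇒  (0, 0, 0, 1, 3)
     R0 -= 7·R3  ⇒  (1, 0, 0, 0, 1)
     R1 -= 2·R3  ⇒  (0, 1, 0, 0, 0)

M[0][4] = 1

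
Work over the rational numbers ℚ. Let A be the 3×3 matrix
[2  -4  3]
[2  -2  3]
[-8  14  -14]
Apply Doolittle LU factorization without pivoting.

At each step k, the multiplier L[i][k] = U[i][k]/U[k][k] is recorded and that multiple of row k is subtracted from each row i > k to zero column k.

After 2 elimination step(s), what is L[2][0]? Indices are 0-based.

L[2][0] = -4

Step 1: pivot at (0,0) is 2.
  row1 ← row1 − (1)·row0  ⇒  L[1][0]=1, U row1=(0, 2, 0)
  row2 ← row2 − (-4)·row0  ⇒  L[2][0]=-4, U row2=(0, -2, -2)
Step 2: pivot at (1,1) is 2.
  row2 ← row2 − (-1)·row1  ⇒  L[2][1]=-1, U row2=(0, 0, -2)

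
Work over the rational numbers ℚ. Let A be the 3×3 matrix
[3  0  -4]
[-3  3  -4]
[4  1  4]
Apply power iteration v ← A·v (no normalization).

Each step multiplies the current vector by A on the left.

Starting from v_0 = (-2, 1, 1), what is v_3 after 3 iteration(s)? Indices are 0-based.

v_0 = (-2, 1, 1).
v_1 = A·v_0 = (-10, 5, -3).
v_2 = A·v_1 = (-18, 57, -47).
v_3 = A·v_2 = (134, 413, -203).

v_3 = (134, 413, -203)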